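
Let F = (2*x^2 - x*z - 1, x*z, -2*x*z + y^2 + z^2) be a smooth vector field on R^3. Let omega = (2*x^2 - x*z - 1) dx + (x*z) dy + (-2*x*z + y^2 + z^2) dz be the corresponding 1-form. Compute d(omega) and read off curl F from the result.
d(omega) = (-x + 2*y) dy ∧ dz + (-x + 2*z) dz ∧ dx + (z) dx ∧ dy; curl F = (-x + 2*y, -x + 2*z, z)

d omega = sum_{i<j} (∂f_j/∂x_i - ∂f_i/∂x_j) dx_i ∧ dx_j. Under the identification (dy ∧ dz, dz ∧ dx, dx ∧ dy) ↔ (e_x, e_y, e_z), the coefficients are exactly the components of curl F. Compute:
  ∂R/∂y - ∂Q/∂z = (2*y) - (x) = -x + 2*y
  ∂P/∂z - ∂R/∂x = (-x) - (-2*z) = -x + 2*z
  ∂Q/∂x - ∂P/∂y = (z) - (0) = z.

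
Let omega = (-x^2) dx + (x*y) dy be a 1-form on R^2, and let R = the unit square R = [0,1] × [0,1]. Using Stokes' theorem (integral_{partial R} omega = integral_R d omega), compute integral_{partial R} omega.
integral_(partial R) omega = 1/2

Stokes: integral_partial_R omega = integral_R d omega with d omega = (∂Q/∂x - ∂P/∂y) dx ∧ dy.
  ∂Q/∂x = y
  ∂P/∂y = 0
  integrand = ∂Q/∂x - ∂P/∂y = y.
Integrating over R: integral_0^1 integral_0^1 (y) dx dy = 1/2.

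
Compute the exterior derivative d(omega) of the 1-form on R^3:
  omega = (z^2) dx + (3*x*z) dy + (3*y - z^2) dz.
d(omega) = (3*z) dx ∧ dy + (-2*z) dx ∧ dz + (3 - 3*x) dy ∧ dz

For a 1-form omega = sum_i f_i dx_i, the exterior derivative is
  d(omega) = sum_{i < j} (∂f_j/∂x_i - ∂f_i/∂x_j) dx_i ∧ dx_j.
  coefficient of dx ∧ dy: ∂f_2/∂x - ∂f_1/∂y = ∂(3*x*z)/∂x - ∂(z^2)/∂y = 3*z
  coefficient of dx ∧ dz: ∂f_3/∂x - ∂f_1/∂z = ∂(3*y - z^2)/∂x - ∂(z^2)/∂z = -2*z
  coefficient of dy ∧ dz: ∂f_3/∂y - ∂f_2/∂z = ∂(3*y - z^2)/∂y - ∂(3*x*z)/∂z = 3 - 3*x
Assembling: d(omega) = (3*z) dx ∧ dy + (-2*z) dx ∧ dz + (3 - 3*x) dy ∧ dz.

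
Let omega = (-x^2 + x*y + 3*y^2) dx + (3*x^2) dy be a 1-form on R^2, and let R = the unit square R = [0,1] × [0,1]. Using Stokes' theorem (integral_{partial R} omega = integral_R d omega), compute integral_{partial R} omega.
integral_(partial R) omega = -1/2

Stokes: integral_partial_R omega = integral_R d omega with d omega = (∂Q/∂x - ∂P/∂y) dx ∧ dy.
  ∂Q/∂x = 6*x
  ∂P/∂y = x + 6*y
  integrand = ∂Q/∂x - ∂P/∂y = 5*x - 6*y.
Integrating over R: integral_0^1 integral_0^1 (5*x - 6*y) dx dy = -1/2.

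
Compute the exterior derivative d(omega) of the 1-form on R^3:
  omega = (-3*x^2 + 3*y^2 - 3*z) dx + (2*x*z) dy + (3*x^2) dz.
d(omega) = (-6*y + 2*z) dx ∧ dy + (6*x + 3) dx ∧ dz + (-2*x) dy ∧ dz

For a 1-form omega = sum_i f_i dx_i, the exterior derivative is
  d(omega) = sum_{i < j} (∂f_j/∂x_i - ∂f_i/∂x_j) dx_i ∧ dx_j.
  coefficient of dx ∧ dy: ∂f_2/∂x - ∂f_1/∂y = ∂(2*x*z)/∂x - ∂(-3*x^2 + 3*y^2 - 3*z)/∂y = -6*y + 2*z
  coefficient of dx ∧ dz: ∂f_3/∂x - ∂f_1/∂z = ∂(3*x^2)/∂x - ∂(-3*x^2 + 3*y^2 - 3*z)/∂z = 6*x + 3
  coefficient of dy ∧ dz: ∂f_3/∂y - ∂f_2/∂z = ∂(3*x^2)/∂y - ∂(2*x*z)/∂z = -2*x
Assembling: d(omega) = (-6*y + 2*z) dx ∧ dy + (6*x + 3) dx ∧ dz + (-2*x) dy ∧ dz.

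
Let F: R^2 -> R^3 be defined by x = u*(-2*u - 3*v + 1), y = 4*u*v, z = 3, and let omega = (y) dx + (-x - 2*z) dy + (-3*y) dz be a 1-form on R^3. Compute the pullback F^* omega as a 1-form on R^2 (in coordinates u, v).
F^* omega = (8*v*(-u^2 - 3)) du + (4*u*(2*u^2 - u - 6)) dv

Using F^*(f dg) = (f ∘ F) d(g ∘ F), substitute each coordinate x_i by F_i(u, v) in f_i, and replace dx_i by d F_i = (∂F_i/∂u) du + (∂F_i/∂v) dv.
  For the x component: f_1(F) = 4*u*v; d F_1 = (-4*u - 3*v + 1) du + (-3*u) dv
  For the y component: f_2(F) = 2*u^2 + 3*u*v - u - 6; d F_2 = (4*v) du + (4*u) dv
  For the z component: f_3(F) = -12*u*v; d F_3 = (0) du + (0) dv
Combining and collecting du, dv coefficients:
  coeff of du: 8*v*(-u^2 - 3)
  coeff of dv: 4*u*(2*u^2 - u - 6)
F^* omega = (8*v*(-u^2 - 3)) du + (4*u*(2*u^2 - u - 6)) dv.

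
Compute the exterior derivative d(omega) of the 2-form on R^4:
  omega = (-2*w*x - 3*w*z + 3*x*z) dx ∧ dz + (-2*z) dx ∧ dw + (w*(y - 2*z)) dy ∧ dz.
d(omega) = (-2*x - 3*z + 2) dx ∧ dz ∧ dw + (y - 2*z) dy ∧ dz ∧ dw

For a 2-form omega = sum_{i<j} g_{ij} dx_i ∧ dx_j, the exterior derivative is
  d(omega) = sum_{i<j} d(g_{ij}) ∧ dx_i ∧ dx_j = sum_{i<j, k} (∂g_{ij}/∂x_k) dx_k ∧ dx_i ∧ dx_j.
Expand each term, using dx_k ∧ dx_i ∧ dx_j = sgn(permutation) dx_{(a)} ∧ dx_{(b)} ∧ dx_{(c)} with (a < b < c) sorted:
  d(-2*w*x - 3*w*z + 3*x*z) includes (∂/∂w)(-2*w*x - 3*w*z + 3*x*z) dw = (-2*x - 3*z) dw, which multiplied by dx ∧ dz gives (-2*x - 3*z) dx ∧ dz ∧ dw
  d(-2*z) includes (∂/∂z)(-2*z) dz = (-2) dz, which multiplied by dx ∧ dw gives (2) dx ∧ dz ∧ dw
  d(w*(y - 2*z)) includes (∂/∂w)(w*(y - 2*z)) dw = (y - 2*z) dw, which multiplied by dy ∧ dz gives (y - 2*z) dy ∧ dz ∧ dw
Collecting like 3-forms: d(omega) = (-2*x - 3*z + 2) dx ∧ dz ∧ dw + (y - 2*z) dy ∧ dz ∧ dw.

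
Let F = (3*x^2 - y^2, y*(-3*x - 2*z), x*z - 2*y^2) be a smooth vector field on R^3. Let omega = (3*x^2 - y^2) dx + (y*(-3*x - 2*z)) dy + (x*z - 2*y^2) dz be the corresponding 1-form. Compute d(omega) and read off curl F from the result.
d(omega) = (-2*y) dy ∧ dz + (-z) dz ∧ dx + (-y) dx ∧ dy; curl F = (-2*y, -z, -y)

d omega = sum_{i<j} (∂f_j/∂x_i - ∂f_i/∂x_j) dx_i ∧ dx_j. Under the identification (dy ∧ dz, dz ∧ dx, dx ∧ dy) ↔ (e_x, e_y, e_z), the coefficients are exactly the components of curl F. Compute:
  ∂R/∂y - ∂Q/∂z = (-4*y) - (-2*y) = -2*y
  ∂P/∂z - ∂R/∂x = (0) - (z) = -z
  ∂Q/∂x - ∂P/∂y = (-3*y) - (-2*y) = -y.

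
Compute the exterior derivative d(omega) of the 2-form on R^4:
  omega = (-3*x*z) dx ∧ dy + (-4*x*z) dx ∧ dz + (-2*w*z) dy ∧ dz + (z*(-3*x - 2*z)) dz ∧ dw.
d(omega) = (-3*x) dx ∧ dy ∧ dz + (-2*z) dy ∧ dz ∧ dw + (-3*z) dx ∧ dz ∧ dw

For a 2-form omega = sum_{i<j} g_{ij} dx_i ∧ dx_j, the exterior derivative is
  d(omega) = sum_{i<j} d(g_{ij}) ∧ dx_i ∧ dx_j = sum_{i<j, k} (∂g_{ij}/∂x_k) dx_k ∧ dx_i ∧ dx_j.
Expand each term, using dx_k ∧ dx_i ∧ dx_j = sgn(permutation) dx_{(a)} ∧ dx_{(b)} ∧ dx_{(c)} with (a < b < c) sorted:
  d(-3*x*z) includes (∂/∂z)(-3*x*z) dz = (-3*x) dz, which multiplied by dx ∧ dy gives (-3*x) dx ∧ dy ∧ dz
  d(-2*w*z) includes (∂/∂w)(-2*w*z) dw = (-2*z) dw, which multiplied by dy ∧ dz gives (-2*z) dy ∧ dz ∧ dw
  d(z*(-3*x - 2*z)) includes (∂/∂x)(z*(-3*x - 2*z)) dx = (-3*z) dx, which multiplied by dz ∧ dw gives (-3*z) dx ∧ dz ∧ dw
Collecting like 3-forms: d(omega) = (-3*x) dx ∧ dy ∧ dz + (-2*z) dy ∧ dz ∧ dw + (-3*z) dx ∧ dz ∧ dw.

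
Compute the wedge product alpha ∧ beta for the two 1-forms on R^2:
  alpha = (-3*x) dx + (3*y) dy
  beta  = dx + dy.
alpha ∧ beta = (-3*x - 3*y) dx ∧ dy

Distribute the wedge, using dx_i ∧ dx_j = -dx_j ∧ dx_i and dx_i ∧ dx_i = 0. For each pair (i, j) with i < j, the coefficient of dx_i ∧ dx_j in alpha ∧ beta is (alpha_i * beta_j - alpha_j * beta_i). Collecting: alpha ∧ beta = (-3*x - 3*y) dx ∧ dy.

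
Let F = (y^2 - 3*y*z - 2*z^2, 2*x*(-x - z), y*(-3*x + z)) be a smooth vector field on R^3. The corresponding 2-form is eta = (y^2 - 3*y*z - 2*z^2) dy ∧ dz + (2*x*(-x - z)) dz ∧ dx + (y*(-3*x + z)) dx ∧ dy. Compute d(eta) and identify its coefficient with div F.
d(eta) = (y) dx ∧ dy ∧ dz; div F = y

For a 2-form in R^3 of the form above, applying d gives a 3-form with coefficient ∂P/∂x + ∂Q/∂y + ∂R/∂z:
  ∂P/∂x = 0
  ∂Q/∂y = 0
  ∂R/∂z = y
Sum = y, which is exactly div F.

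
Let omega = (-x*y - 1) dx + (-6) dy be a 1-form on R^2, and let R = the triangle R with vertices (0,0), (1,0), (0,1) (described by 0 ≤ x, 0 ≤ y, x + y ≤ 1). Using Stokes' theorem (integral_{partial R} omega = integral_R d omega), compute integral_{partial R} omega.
integral_(partial R) omega = 1/6

Stokes: integral_partial_R omega = integral_R d omega with d omega = (∂Q/∂x - ∂P/∂y) dx ∧ dy.
  ∂Q/∂x = 0
  ∂P/∂y = -x
  integrand = ∂Q/∂x - ∂P/∂y = x.
Integrating over R: integral_0^1 integral_0^{1-x} (x) dy dx = 1/6.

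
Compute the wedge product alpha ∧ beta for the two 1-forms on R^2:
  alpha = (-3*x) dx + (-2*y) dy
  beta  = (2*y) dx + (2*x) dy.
alpha ∧ beta = (-6*x^2 + 4*y^2) dx ∧ dy

Distribute the wedge, using dx_i ∧ dx_j = -dx_j ∧ dx_i and dx_i ∧ dx_i = 0. For each pair (i, j) with i < j, the coefficient of dx_i ∧ dx_j in alpha ∧ beta is (alpha_i * beta_j - alpha_j * beta_i). Collecting: alpha ∧ beta = (-6*x^2 + 4*y^2) dx ∧ dy.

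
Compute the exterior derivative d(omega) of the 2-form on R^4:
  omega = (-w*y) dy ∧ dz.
d(omega) = (-y) dy ∧ dz ∧ dw

For a 2-form omega = sum_{i<j} g_{ij} dx_i ∧ dx_j, the exterior derivative is
  d(omega) = sum_{i<j} d(g_{ij}) ∧ dx_i ∧ dx_j = sum_{i<j, k} (∂g_{ij}/∂x_k) dx_k ∧ dx_i ∧ dx_j.
Expand each term, using dx_k ∧ dx_i ∧ dx_j = sgn(permutation) dx_{(a)} ∧ dx_{(b)} ∧ dx_{(c)} with (a < b < c) sorted:
  d(-w*y) includes (∂/∂w)(-w*y) dw = (-y) dw, which multiplied by dy ∧ dz gives (-y) dy ∧ dz ∧ dw
Collecting like 3-forms: d(omega) = (-y) dy ∧ dz ∧ dw.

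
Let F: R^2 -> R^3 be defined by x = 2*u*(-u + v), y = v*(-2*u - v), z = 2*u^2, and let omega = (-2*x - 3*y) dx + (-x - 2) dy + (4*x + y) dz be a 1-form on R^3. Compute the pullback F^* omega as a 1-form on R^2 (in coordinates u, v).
F^* omega = (-48*u^3 + 20*u^2*v - 8*u*v^2 + 6*v^3 + 4*v) du + (4*u^3 + 4*u^2*v + 10*u*v^2 + 4*u + 4*v) dv

Using F^*(f dg) = (f ∘ F) d(g ∘ F), substitute each coordinate x_i by F_i(u, v) in f_i, and replace dx_i by d F_i = (∂F_i/∂u) du + (∂F_i/∂v) dv.
  For the x component: f_1(F) = 4*u^2 + 2*u*v + 3*v^2; d F_1 = (-4*u + 2*v) du + (2*u) dv
  For the y component: f_2(F) = 2*u^2 - 2*u*v - 2; d F_2 = (-2*v) du + (-2*u - 2*v) dv
  For the z component: f_3(F) = -8*u^2 + 6*u*v - v^2; d F_3 = (4*u) du + (0) dv
Combining and collecting du, dv coefficients:
  coeff of du: -48*u^3 + 20*u^2*v - 8*u*v^2 + 6*v^3 + 4*v
  coeff of dv: 4*u^3 + 4*u^2*v + 10*u*v^2 + 4*u + 4*v
F^* omega = (-48*u^3 + 20*u^2*v - 8*u*v^2 + 6*v^3 + 4*v) du + (4*u^3 + 4*u^2*v + 10*u*v^2 + 4*u + 4*v) dv.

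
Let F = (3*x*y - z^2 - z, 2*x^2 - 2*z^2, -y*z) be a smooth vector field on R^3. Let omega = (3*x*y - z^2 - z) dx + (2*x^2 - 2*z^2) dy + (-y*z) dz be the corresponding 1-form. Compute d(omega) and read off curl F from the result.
d(omega) = (3*z) dy ∧ dz + (-2*z - 1) dz ∧ dx + (x) dx ∧ dy; curl F = (3*z, -2*z - 1, x)

d omega = sum_{i<j} (∂f_j/∂x_i - ∂f_i/∂x_j) dx_i ∧ dx_j. Under the identification (dy ∧ dz, dz ∧ dx, dx ∧ dy) ↔ (e_x, e_y, e_z), the coefficients are exactly the components of curl F. Compute:
  ∂R/∂y - ∂Q/∂z = (-z) - (-4*z) = 3*z
  ∂P/∂z - ∂R/∂x = (-2*z - 1) - (0) = -2*z - 1
  ∂Q/∂x - ∂P/∂y = (4*x) - (3*x) = x.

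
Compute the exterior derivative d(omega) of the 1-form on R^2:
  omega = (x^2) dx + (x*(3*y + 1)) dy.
d(omega) = (3*y + 1) dx ∧ dy

For a 1-form omega = sum_i f_i dx_i, the exterior derivative is
  d(omega) = sum_{i < j} (∂f_j/∂x_i - ∂f_i/∂x_j) dx_i ∧ dx_j.
  coefficient of dx ∧ dy: ∂f_2/∂x - ∂f_1/∂y = ∂(x*(3*y + 1))/∂x - ∂(x^2)/∂y = 3*y + 1
Assembling: d(omega) = (3*y + 1) dx ∧ dy.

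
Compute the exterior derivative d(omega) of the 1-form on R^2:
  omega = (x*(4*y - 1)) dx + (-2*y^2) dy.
d(omega) = (-4*x) dx ∧ dy

For a 1-form omega = sum_i f_i dx_i, the exterior derivative is
  d(omega) = sum_{i < j} (∂f_j/∂x_i - ∂f_i/∂x_j) dx_i ∧ dx_j.
  coefficient of dx ∧ dy: ∂f_2/∂x - ∂f_1/∂y = ∂(-2*y^2)/∂x - ∂(x*(4*y - 1))/∂y = -4*x
Assembling: d(omega) = (-4*x) dx ∧ dy.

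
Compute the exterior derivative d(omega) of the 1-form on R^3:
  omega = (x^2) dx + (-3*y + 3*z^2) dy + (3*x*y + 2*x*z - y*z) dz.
d(omega) = (3*y + 2*z) dx ∧ dz + (3*x - 7*z) dy ∧ dz

For a 1-form omega = sum_i f_i dx_i, the exterior derivative is
  d(omega) = sum_{i < j} (∂f_j/∂x_i - ∂f_i/∂x_j) dx_i ∧ dx_j.
  coefficient of dx ∧ dz: ∂f_3/∂x - ∂f_1/∂z = ∂(3*x*y + 2*x*z - y*z)/∂x - ∂(x^2)/∂z = 3*y + 2*z
  coefficient of dy ∧ dz: ∂f_3/∂y - ∂f_2/∂z = ∂(3*x*y + 2*x*z - y*z)/∂y - ∂(-3*y + 3*z^2)/∂z = 3*x - 7*z
Assembling: d(omega) = (3*y + 2*z) dx ∧ dz + (3*x - 7*z) dy ∧ dz.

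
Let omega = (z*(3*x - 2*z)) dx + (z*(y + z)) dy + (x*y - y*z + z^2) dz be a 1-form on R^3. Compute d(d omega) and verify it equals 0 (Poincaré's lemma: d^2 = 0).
d(d omega) = 0

Step 1: d omega = sum_{i<j} (∂f_j/∂x_i - ∂f_i/∂x_j) dx_i ∧ dx_j:
  coeff of dx ∧ dy: 0
  coeff of dx ∧ dz: -3*x + y + 4*z
  coeff of dy ∧ dz: x - y - 3*z
Step 2: Apply d again to each 2-form coefficient. The only possible 3-form in R^3 is dx ∧ dy ∧ dz, with coefficient
  ∂(coeff of dy∧dz)/∂x - ∂(coeff of dx∧dz)/∂y + ∂(coeff of dx∧dy)/∂z
  = ∂/∂x (x - y - 3*z) - ∂/∂y (-3*x + y + 4*z) + ∂/∂z (0).
Each of these terms simplifies to sums of mixed partials that cancel in pairs. The result is 0 (by equality of mixed partials for smooth functions — Schwarz / Clairaut).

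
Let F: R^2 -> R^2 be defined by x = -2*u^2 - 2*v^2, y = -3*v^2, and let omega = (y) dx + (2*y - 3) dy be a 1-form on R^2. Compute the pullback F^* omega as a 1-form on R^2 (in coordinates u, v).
F^* omega = (12*u*v^2) du + (48*v^3 + 18*v) dv

Using F^*(f dg) = (f ∘ F) d(g ∘ F), substitute each coordinate x_i by F_i(u, v) in f_i, and replace dx_i by d F_i = (∂F_i/∂u) du + (∂F_i/∂v) dv.
  For the x component: f_1(F) = -3*v^2; d F_1 = (-4*u) du + (-4*v) dv
  For the y component: f_2(F) = -6*v^2 - 3; d F_2 = (0) du + (-6*v) dv
Combining and collecting du, dv coefficients:
  coeff of du: 12*u*v^2
  coeff of dv: 48*v^3 + 18*v
F^* omega = (12*u*v^2) du + (48*v^3 + 18*v) dv.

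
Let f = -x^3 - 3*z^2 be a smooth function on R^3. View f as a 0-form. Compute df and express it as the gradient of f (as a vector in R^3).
df = (-3*x^2) dx + (0) dy + (-6*z) dz; grad f = (-3*x^2, 0, -6*z)

For a 0-form f, d f = (∂f/∂x) dx + (∂f/∂y) dy + (∂f/∂z) dz. The components of the vector representation are exactly the entries of grad f in Cartesian coordinates:
  ∂f/∂x = -3*x^2
  ∂f/∂y = 0
  ∂f/∂z = -6*z.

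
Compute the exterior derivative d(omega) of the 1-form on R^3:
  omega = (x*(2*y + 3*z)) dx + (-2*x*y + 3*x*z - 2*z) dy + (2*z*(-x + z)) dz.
d(omega) = (-2*x - 2*y + 3*z) dx ∧ dy + (-3*x - 2*z) dx ∧ dz + (2 - 3*x) dy ∧ dz

For a 1-form omega = sum_i f_i dx_i, the exterior derivative is
  d(omega) = sum_{i < j} (∂f_j/∂x_i - ∂f_i/∂x_j) dx_i ∧ dx_j.
  coefficient of dx ∧ dy: ∂f_2/∂x - ∂f_1/∂y = ∂(-2*x*y + 3*x*z - 2*z)/∂x - ∂(x*(2*y + 3*z))/∂y = -2*x - 2*y + 3*z
  coefficient of dx ∧ dz: ∂f_3/∂x - ∂f_1/∂z = ∂(2*z*(-x + z))/∂x - ∂(x*(2*y + 3*z))/∂z = -3*x - 2*z
  coefficient of dy ∧ dz: ∂f_3/∂y - ∂f_2/∂z = ∂(2*z*(-x + z))/∂y - ∂(-2*x*y + 3*x*z - 2*z)/∂z = 2 - 3*x
Assembling: d(omega) = (-2*x - 2*y + 3*z) dx ∧ dy + (-3*x - 2*z) dx ∧ dz + (2 - 3*x) dy ∧ dz.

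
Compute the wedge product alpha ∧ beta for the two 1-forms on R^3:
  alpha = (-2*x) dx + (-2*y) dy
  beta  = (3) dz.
alpha ∧ beta = (-6*x) dx ∧ dz + (-6*y) dy ∧ dz

Distribute the wedge, using dx_i ∧ dx_j = -dx_j ∧ dx_i and dx_i ∧ dx_i = 0. For each pair (i, j) with i < j, the coefficient of dx_i ∧ dx_j in alpha ∧ beta is (alpha_i * beta_j - alpha_j * beta_i). Collecting: alpha ∧ beta = (-6*x) dx ∧ dz + (-6*y) dy ∧ dz.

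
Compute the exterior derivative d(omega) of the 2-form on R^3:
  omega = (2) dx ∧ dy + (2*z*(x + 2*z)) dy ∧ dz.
d(omega) = (2*z) dx ∧ dy ∧ dz

For a 2-form omega = sum_{i<j} g_{ij} dx_i ∧ dx_j, the exterior derivative is
  d(omega) = sum_{i<j} d(g_{ij}) ∧ dx_i ∧ dx_j = sum_{i<j, k} (∂g_{ij}/∂x_k) dx_k ∧ dx_i ∧ dx_j.
Expand each term, using dx_k ∧ dx_i ∧ dx_j = sgn(permutation) dx_{(a)} ∧ dx_{(b)} ∧ dx_{(c)} with (a < b < c) sorted:
  d(2*z*(x + 2*z)) includes (∂/∂x)(2*z*(x + 2*z)) dx = (2*z) dx, which multiplied by dy ∧ dz gives (2*z) dx ∧ dy ∧ dz
Collecting like 3-forms: d(omega) = (2*z) dx ∧ dy ∧ dz.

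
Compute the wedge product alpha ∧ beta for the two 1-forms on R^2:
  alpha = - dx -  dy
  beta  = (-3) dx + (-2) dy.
alpha ∧ beta = (-1) dx ∧ dy

Distribute the wedge, using dx_i ∧ dx_j = -dx_j ∧ dx_i and dx_i ∧ dx_i = 0. For each pair (i, j) with i < j, the coefficient of dx_i ∧ dx_j in alpha ∧ beta is (alpha_i * beta_j - alpha_j * beta_i). Collecting: alpha ∧ beta = (-1) dx ∧ dy.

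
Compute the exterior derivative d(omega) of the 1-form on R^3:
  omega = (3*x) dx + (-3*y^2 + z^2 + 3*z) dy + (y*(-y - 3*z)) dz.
d(omega) = (-2*y - 5*z - 3) dy ∧ dz

For a 1-form omega = sum_i f_i dx_i, the exterior derivative is
  d(omega) = sum_{i < j} (∂f_j/∂x_i - ∂f_i/∂x_j) dx_i ∧ dx_j.
  coefficient of dy ∧ dz: ∂f_3/∂y - ∂f_2/∂z = ∂(y*(-y - 3*z))/∂y - ∂(-3*y^2 + z^2 + 3*z)/∂z = -2*y - 5*z - 3
Assembling: d(omega) = (-2*y - 5*z - 3) dy ∧ dz.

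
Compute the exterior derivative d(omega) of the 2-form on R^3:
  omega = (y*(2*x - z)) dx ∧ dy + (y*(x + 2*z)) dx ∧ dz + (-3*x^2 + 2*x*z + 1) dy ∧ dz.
d(omega) = (-7*x - y) dx ∧ dy ∧ dz

For a 2-form omega = sum_{i<j} g_{ij} dx_i ∧ dx_j, the exterior derivative is
  d(omega) = sum_{i<j} d(g_{ij}) ∧ dx_i ∧ dx_j = sum_{i<j, k} (∂g_{ij}/∂x_k) dx_k ∧ dx_i ∧ dx_j.
Expand each term, using dx_k ∧ dx_i ∧ dx_j = sgn(permutation) dx_{(a)} ∧ dx_{(b)} ∧ dx_{(c)} with (a < b < c) sorted:
  d(y*(2*x - z)) includes (∂/∂z)(y*(2*x - z)) dz = (-y) dz, which multiplied by dx ∧ dy gives (-y) dx ∧ dy ∧ dz
  d(y*(x + 2*z)) includes (∂/∂y)(y*(x + 2*z)) dy = (x + 2*z) dy, which multiplied by dx ∧ dz gives (-x - 2*z) dx ∧ dy ∧ dz
  d(-3*x^2 + 2*x*z + 1) includes (∂/∂x)(-3*x^2 + 2*x*z + 1) dx = (-6*x + 2*z) dx, which multiplied by dy ∧ dz gives (-6*x + 2*z) dx ∧ dy ∧ dz
Collecting like 3-forms: d(omega) = (-7*x - y) dx ∧ dy ∧ dz.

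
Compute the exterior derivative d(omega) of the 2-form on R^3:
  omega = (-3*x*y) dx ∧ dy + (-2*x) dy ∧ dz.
d(omega) = (-2) dx ∧ dy ∧ dz

For a 2-form omega = sum_{i<j} g_{ij} dx_i ∧ dx_j, the exterior derivative is
  d(omega) = sum_{i<j} d(g_{ij}) ∧ dx_i ∧ dx_j = sum_{i<j, k} (∂g_{ij}/∂x_k) dx_k ∧ dx_i ∧ dx_j.
Expand each term, using dx_k ∧ dx_i ∧ dx_j = sgn(permutation) dx_{(a)} ∧ dx_{(b)} ∧ dx_{(c)} with (a < b < c) sorted:
  d(-2*x) includes (∂/∂x)(-2*x) dx = (-2) dx, which multiplied by dy ∧ dz gives (-2) dx ∧ dy ∧ dz
Collecting like 3-forms: d(omega) = (-2) dx ∧ dy ∧ dz.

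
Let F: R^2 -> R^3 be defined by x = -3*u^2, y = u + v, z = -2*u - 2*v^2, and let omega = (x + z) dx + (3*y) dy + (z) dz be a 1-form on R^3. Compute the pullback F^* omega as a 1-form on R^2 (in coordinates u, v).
F^* omega = (18*u^3 + 12*u^2 + 12*u*v^2 + 7*u + 4*v^2 + 3*v) du + (8*u*v + 3*u + 8*v^3 + 3*v) dv

Using F^*(f dg) = (f ∘ F) d(g ∘ F), substitute each coordinate x_i by F_i(u, v) in f_i, and replace dx_i by d F_i = (∂F_i/∂u) du + (∂F_i/∂v) dv.
  For the x component: f_1(F) = -3*u^2 - 2*u - 2*v^2; d F_1 = (-6*u) du + (0) dv
  For the y component: f_2(F) = 3*u + 3*v; d F_2 = (1) du + (1) dv
  For the z component: f_3(F) = -2*u - 2*v^2; d F_3 = (-2) du + (-4*v) dv
Combining and collecting du, dv coefficients:
  coeff of du: 18*u^3 + 12*u^2 + 12*u*v^2 + 7*u + 4*v^2 + 3*v
  coeff of dv: 8*u*v + 3*u + 8*v^3 + 3*v
F^* omega = (18*u^3 + 12*u^2 + 12*u*v^2 + 7*u + 4*v^2 + 3*v) du + (8*u*v + 3*u + 8*v^3 + 3*v) dv.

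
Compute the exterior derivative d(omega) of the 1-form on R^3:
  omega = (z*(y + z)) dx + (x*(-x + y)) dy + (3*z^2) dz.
d(omega) = (-2*x + y - z) dx ∧ dy + (-y - 2*z) dx ∧ dz

For a 1-form omega = sum_i f_i dx_i, the exterior derivative is
  d(omega) = sum_{i < j} (∂f_j/∂x_i - ∂f_i/∂x_j) dx_i ∧ dx_j.
  coefficient of dx ∧ dy: ∂f_2/∂x - ∂f_1/∂y = ∂(x*(-x + y))/∂x - ∂(z*(y + z))/∂y = -2*x + y - z
  coefficient of dx ∧ dz: ∂f_3/∂x - ∂f_1/∂z = ∂(3*z^2)/∂x - ∂(z*(y + z))/∂z = -y - 2*z
Assembling: d(omega) = (-2*x + y - z) dx ∧ dy + (-y - 2*z) dx ∧ dz.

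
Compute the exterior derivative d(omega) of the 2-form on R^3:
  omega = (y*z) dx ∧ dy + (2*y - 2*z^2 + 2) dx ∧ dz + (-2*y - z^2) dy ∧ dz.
d(omega) = (y - 2) dx ∧ dy ∧ dz

For a 2-form omega = sum_{i<j} g_{ij} dx_i ∧ dx_j, the exterior derivative is
  d(omega) = sum_{i<j} d(g_{ij}) ∧ dx_i ∧ dx_j = sum_{i<j, k} (∂g_{ij}/∂x_k) dx_k ∧ dx_i ∧ dx_j.
Expand each term, using dx_k ∧ dx_i ∧ dx_j = sgn(permutation) dx_{(a)} ∧ dx_{(b)} ∧ dx_{(c)} with (a < b < c) sorted:
  d(y*z) includes (∂/∂z)(y*z) dz = (y) dz, which multiplied by dx ∧ dy gives (y) dx ∧ dy ∧ dz
  d(2*y - 2*z^2 + 2) includes (∂/∂y)(2*y - 2*z^2 + 2) dy = (2) dy, which multiplied by dx ∧ dz gives (-2) dx ∧ dy ∧ dz
Collecting like 3-forms: d(omega) = (y - 2) dx ∧ dy ∧ dz.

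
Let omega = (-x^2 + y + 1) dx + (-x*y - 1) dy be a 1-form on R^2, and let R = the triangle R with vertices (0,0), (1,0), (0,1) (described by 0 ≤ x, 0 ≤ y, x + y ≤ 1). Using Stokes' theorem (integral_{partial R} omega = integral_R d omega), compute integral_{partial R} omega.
integral_(partial R) omega = -2/3

Stokes: integral_partial_R omega = integral_R d omega with d omega = (∂Q/∂x - ∂P/∂y) dx ∧ dy.
  ∂Q/∂x = -y
  ∂P/∂y = 1
  integrand = ∂Q/∂x - ∂P/∂y = -y - 1.
Integrating over R: integral_0^1 integral_0^{1-x} (-y - 1) dy dx = -2/3.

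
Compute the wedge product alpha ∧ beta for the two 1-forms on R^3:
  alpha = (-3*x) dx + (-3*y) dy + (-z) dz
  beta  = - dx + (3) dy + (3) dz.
alpha ∧ beta = (-9*x - 3*y) dx ∧ dy + (-9*x - z) dx ∧ dz + (-9*y + 3*z) dy ∧ dz

Distribute the wedge, using dx_i ∧ dx_j = -dx_j ∧ dx_i and dx_i ∧ dx_i = 0. For each pair (i, j) with i < j, the coefficient of dx_i ∧ dx_j in alpha ∧ beta is (alpha_i * beta_j - alpha_j * beta_i). Collecting: alpha ∧ beta = (-9*x - 3*y) dx ∧ dy + (-9*x - z) dx ∧ dz + (-9*y + 3*z) dy ∧ dz.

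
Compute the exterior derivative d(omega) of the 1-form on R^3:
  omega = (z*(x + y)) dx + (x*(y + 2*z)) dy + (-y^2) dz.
d(omega) = (y + z) dx ∧ dy + (-x - y) dx ∧ dz + (-2*x - 2*y) dy ∧ dz

For a 1-form omega = sum_i f_i dx_i, the exterior derivative is
  d(omega) = sum_{i < j} (∂f_j/∂x_i - ∂f_i/∂x_j) dx_i ∧ dx_j.
  coefficient of dx ∧ dy: ∂f_2/∂x - ∂f_1/∂y = ∂(x*(y + 2*z))/∂x - ∂(z*(x + y))/∂y = y + z
  coefficient of dx ∧ dz: ∂f_3/∂x - ∂f_1/∂z = ∂(-y^2)/∂x - ∂(z*(x + y))/∂z = -x - y
  coefficient of dy ∧ dz: ∂f_3/∂y - ∂f_2/∂z = ∂(-y^2)/∂y - ∂(x*(y + 2*z))/∂z = -2*x - 2*y
Assembling: d(omega) = (y + z) dx ∧ dy + (-x - y) dx ∧ dz + (-2*x - 2*y) dy ∧ dz.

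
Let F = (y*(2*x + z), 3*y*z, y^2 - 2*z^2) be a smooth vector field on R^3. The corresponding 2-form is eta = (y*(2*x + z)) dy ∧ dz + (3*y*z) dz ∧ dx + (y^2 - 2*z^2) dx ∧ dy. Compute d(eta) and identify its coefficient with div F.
d(eta) = (2*y - z) dx ∧ dy ∧ dz; div F = 2*y - z

For a 2-form in R^3 of the form above, applying d gives a 3-form with coefficient ∂P/∂x + ∂Q/∂y + ∂R/∂z:
  ∂P/∂x = 2*y
  ∂Q/∂y = 3*z
  ∂R/∂z = -4*z
Sum = 2*y - z, which is exactly div F.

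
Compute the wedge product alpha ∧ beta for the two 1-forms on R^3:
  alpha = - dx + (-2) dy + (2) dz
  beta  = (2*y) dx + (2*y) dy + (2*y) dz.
alpha ∧ beta = (2*y) dx ∧ dy + (-6*y) dx ∧ dz + (-8*y) dy ∧ dz

Distribute the wedge, using dx_i ∧ dx_j = -dx_j ∧ dx_i and dx_i ∧ dx_i = 0. For each pair (i, j) with i < j, the coefficient of dx_i ∧ dx_j in alpha ∧ beta is (alpha_i * beta_j - alpha_j * beta_i). Collecting: alpha ∧ beta = (2*y) dx ∧ dy + (-6*y) dx ∧ dz + (-8*y) dy ∧ dz.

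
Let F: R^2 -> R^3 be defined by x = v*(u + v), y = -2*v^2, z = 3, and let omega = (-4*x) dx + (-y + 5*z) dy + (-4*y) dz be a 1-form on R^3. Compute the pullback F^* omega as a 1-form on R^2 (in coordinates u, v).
F^* omega = (4*v^2*(-u - v)) du + (4*v*(-u^2 - 3*u*v - 4*v^2 - 15)) dv

Using F^*(f dg) = (f ∘ F) d(g ∘ F), substitute each coordinate x_i by F_i(u, v) in f_i, and replace dx_i by d F_i = (∂F_i/∂u) du + (∂F_i/∂v) dv.
  For the x component: f_1(F) = 4*v*(-u - v); d F_1 = (v) du + (u + 2*v) dv
  For the y component: f_2(F) = 2*v^2 + 15; d F_2 = (0) du + (-4*v) dv
  For the z component: f_3(F) = 8*v^2; d F_3 = (0) du + (0) dv
Combining and collecting du, dv coefficients:
  coeff of du: 4*v^2*(-u - v)
  coeff of dv: 4*v*(-u^2 - 3*u*v - 4*v^2 - 15)
F^* omega = (4*v^2*(-u - v)) du + (4*v*(-u^2 - 3*u*v - 4*v^2 - 15)) dv.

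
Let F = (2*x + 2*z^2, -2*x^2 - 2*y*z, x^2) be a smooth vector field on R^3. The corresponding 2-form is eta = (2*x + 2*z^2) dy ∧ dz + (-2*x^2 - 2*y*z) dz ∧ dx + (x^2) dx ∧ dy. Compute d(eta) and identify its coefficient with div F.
d(eta) = (2 - 2*z) dx ∧ dy ∧ dz; div F = 2 - 2*z

For a 2-form in R^3 of the form above, applying d gives a 3-form with coefficient ∂P/∂x + ∂Q/∂y + ∂R/∂z:
  ∂P/∂x = 2
  ∂Q/∂y = -2*z
  ∂R/∂z = 0
Sum = 2 - 2*z, which is exactly div F.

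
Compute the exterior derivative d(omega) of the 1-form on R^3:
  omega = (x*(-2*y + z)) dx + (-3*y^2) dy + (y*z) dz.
d(omega) = (2*x) dx ∧ dy + (-x) dx ∧ dz + (z) dy ∧ dz

For a 1-form omega = sum_i f_i dx_i, the exterior derivative is
  d(omega) = sum_{i < j} (∂f_j/∂x_i - ∂f_i/∂x_j) dx_i ∧ dx_j.
  coefficient of dx ∧ dy: ∂f_2/∂x - ∂f_1/∂y = ∂(-3*y^2)/∂x - ∂(x*(-2*y + z))/∂y = 2*x
  coefficient of dx ∧ dz: ∂f_3/∂x - ∂f_1/∂z = ∂(y*z)/∂x - ∂(x*(-2*y + z))/∂z = -x
  coefficient of dy ∧ dz: ∂f_3/∂y - ∂f_2/∂z = ∂(y*z)/∂y - ∂(-3*y^2)/∂z = z
Assembling: d(omega) = (2*x) dx ∧ dy + (-x) dx ∧ dz + (z) dy ∧ dz.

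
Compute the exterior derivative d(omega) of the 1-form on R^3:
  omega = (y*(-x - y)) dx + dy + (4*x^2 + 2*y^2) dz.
d(omega) = (x + 2*y) dx ∧ dy + (8*x) dx ∧ dz + (4*y) dy ∧ dz

For a 1-form omega = sum_i f_i dx_i, the exterior derivative is
  d(omega) = sum_{i < j} (∂f_j/∂x_i - ∂f_i/∂x_j) dx_i ∧ dx_j.
  coefficient of dx ∧ dy: ∂f_2/∂x - ∂f_1/∂y = ∂(1)/∂x - ∂(y*(-x - y))/∂y = x + 2*y
  coefficient of dx ∧ dz: ∂f_3/∂x - ∂f_1/∂z = ∂(4*x^2 + 2*y^2)/∂x - ∂(y*(-x - y))/∂z = 8*x
  coefficient of dy ∧ dz: ∂f_3/∂y - ∂f_2/∂z = ∂(4*x^2 + 2*y^2)/∂y - ∂(1)/∂z = 4*y
Assembling: d(omega) = (x + 2*y) dx ∧ dy + (8*x) dx ∧ dz + (4*y) dy ∧ dz.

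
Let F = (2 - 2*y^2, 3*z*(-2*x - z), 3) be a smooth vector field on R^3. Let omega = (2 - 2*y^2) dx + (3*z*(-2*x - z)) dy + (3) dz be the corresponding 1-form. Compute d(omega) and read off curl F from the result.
d(omega) = (6*x + 6*z) dy ∧ dz + (0) dz ∧ dx + (4*y - 6*z) dx ∧ dy; curl F = (6*x + 6*z, 0, 4*y - 6*z)

d omega = sum_{i<j} (∂f_j/∂x_i - ∂f_i/∂x_j) dx_i ∧ dx_j. Under the identification (dy ∧ dz, dz ∧ dx, dx ∧ dy) ↔ (e_x, e_y, e_z), the coefficients are exactly the components of curl F. Compute:
  ∂R/∂y - ∂Q/∂z = (0) - (-6*x - 6*z) = 6*x + 6*z
  ∂P/∂z - ∂R/∂x = (0) - (0) = 0
  ∂Q/∂x - ∂P/∂y = (-6*z) - (-4*y) = 4*y - 6*z.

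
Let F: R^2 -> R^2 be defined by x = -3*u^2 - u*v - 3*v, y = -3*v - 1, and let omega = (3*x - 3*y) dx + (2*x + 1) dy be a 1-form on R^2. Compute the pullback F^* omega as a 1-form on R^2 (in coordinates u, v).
F^* omega = (54*u^3 + 27*u^2*v + 3*u*v^2 - 18*u - 3*v) du + (9*u^3 + 3*u^2*v + 45*u^2 + 15*u*v - 3*u + 18*v - 12) dv

Using F^*(f dg) = (f ∘ F) d(g ∘ F), substitute each coordinate x_i by F_i(u, v) in f_i, and replace dx_i by d F_i = (∂F_i/∂u) du + (∂F_i/∂v) dv.
  For the x component: f_1(F) = -9*u^2 - 3*u*v + 3; d F_1 = (-6*u - v) du + (-u - 3) dv
  For the y component: f_2(F) = -6*u^2 - 2*u*v - 6*v + 1; d F_2 = (0) du + (-3) dv
Combining and collecting du, dv coefficients:
  coeff of du: 54*u^3 + 27*u^2*v + 3*u*v^2 - 18*u - 3*v
  coeff of dv: 9*u^3 + 3*u^2*v + 45*u^2 + 15*u*v - 3*u + 18*v - 12
F^* omega = (54*u^3 + 27*u^2*v + 3*u*v^2 - 18*u - 3*v) du + (9*u^3 + 3*u^2*v + 45*u^2 + 15*u*v - 3*u + 18*v - 12) dv.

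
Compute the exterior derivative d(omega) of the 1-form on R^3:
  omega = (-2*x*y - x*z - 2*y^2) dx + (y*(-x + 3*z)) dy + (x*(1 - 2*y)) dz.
d(omega) = (2*x + 3*y) dx ∧ dy + (x - 2*y + 1) dx ∧ dz + (-2*x - 3*y) dy ∧ dz

For a 1-form omega = sum_i f_i dx_i, the exterior derivative is
  d(omega) = sum_{i < j} (∂f_j/∂x_i - ∂f_i/∂x_j) dx_i ∧ dx_j.
  coefficient of dx ∧ dy: ∂f_2/∂x - ∂f_1/∂y = ∂(y*(-x + 3*z))/∂x - ∂(-2*x*y - x*z - 2*y^2)/∂y = 2*x + 3*y
  coefficient of dx ∧ dz: ∂f_3/∂x - ∂f_1/∂z = ∂(x*(1 - 2*y))/∂x - ∂(-2*x*y - x*z - 2*y^2)/∂z = x - 2*y + 1
  coefficient of dy ∧ dz: ∂f_3/∂y - ∂f_2/∂z = ∂(x*(1 - 2*y))/∂y - ∂(y*(-x + 3*z))/∂z = -2*x - 3*y
Assembling: d(omega) = (2*x + 3*y) dx ∧ dy + (x - 2*y + 1) dx ∧ dz + (-2*x - 3*y) dy ∧ dz.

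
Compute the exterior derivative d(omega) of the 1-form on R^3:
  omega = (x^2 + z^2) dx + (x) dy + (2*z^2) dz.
d(omega) = (1) dx ∧ dy + (-2*z) dx ∧ dz

For a 1-form omega = sum_i f_i dx_i, the exterior derivative is
  d(omega) = sum_{i < j} (∂f_j/∂x_i - ∂f_i/∂x_j) dx_i ∧ dx_j.
  coefficient of dx ∧ dy: ∂f_2/∂x - ∂f_1/∂y = ∂(x)/∂x - ∂(x^2 + z^2)/∂y = 1
  coefficient of dx ∧ dz: ∂f_3/∂x - ∂f_1/∂z = ∂(2*z^2)/∂x - ∂(x^2 + z^2)/∂z = -2*z
Assembling: d(omega) = (1) dx ∧ dy + (-2*z) dx ∧ dz.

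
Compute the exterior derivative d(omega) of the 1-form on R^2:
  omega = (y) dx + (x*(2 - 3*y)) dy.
d(omega) = (1 - 3*y) dx ∧ dy

For a 1-form omega = sum_i f_i dx_i, the exterior derivative is
  d(omega) = sum_{i < j} (∂f_j/∂x_i - ∂f_i/∂x_j) dx_i ∧ dx_j.
  coefficient of dx ∧ dy: ∂f_2/∂x - ∂f_1/∂y = ∂(x*(2 - 3*y))/∂x - ∂(y)/∂y = 1 - 3*y
Assembling: d(omega) = (1 - 3*y) dx ∧ dy.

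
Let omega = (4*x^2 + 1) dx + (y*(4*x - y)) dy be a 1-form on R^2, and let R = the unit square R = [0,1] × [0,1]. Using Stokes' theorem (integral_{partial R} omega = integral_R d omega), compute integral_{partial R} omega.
integral_(partial R) omega = 2

Stokes: integral_partial_R omega = integral_R d omega with d omega = (∂Q/∂x - ∂P/∂y) dx ∧ dy.
  ∂Q/∂x = 4*y
  ∂P/∂y = 0
  integrand = ∂Q/∂x - ∂P/∂y = 4*y.
Integrating over R: integral_0^1 integral_0^1 (4*y) dx dy = 2.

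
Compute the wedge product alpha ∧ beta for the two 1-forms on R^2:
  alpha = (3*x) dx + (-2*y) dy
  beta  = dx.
alpha ∧ beta = (2*y) dx ∧ dy

Distribute the wedge, using dx_i ∧ dx_j = -dx_j ∧ dx_i and dx_i ∧ dx_i = 0. For each pair (i, j) with i < j, the coefficient of dx_i ∧ dx_j in alpha ∧ beta is (alpha_i * beta_j - alpha_j * beta_i). Collecting: alpha ∧ beta = (2*y) dx ∧ dy.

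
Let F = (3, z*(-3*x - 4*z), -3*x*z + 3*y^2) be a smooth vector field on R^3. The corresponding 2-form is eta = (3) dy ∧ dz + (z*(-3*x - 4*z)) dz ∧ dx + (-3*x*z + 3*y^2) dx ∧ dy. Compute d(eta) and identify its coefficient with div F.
d(eta) = (-3*x) dx ∧ dy ∧ dz; div F = -3*x

For a 2-form in R^3 of the form above, applying d gives a 3-form with coefficient ∂P/∂x + ∂Q/∂y + ∂R/∂z:
  ∂P/∂x = 0
  ∂Q/∂y = 0
  ∂R/∂z = -3*x
Sum = -3*x, which is exactly div F.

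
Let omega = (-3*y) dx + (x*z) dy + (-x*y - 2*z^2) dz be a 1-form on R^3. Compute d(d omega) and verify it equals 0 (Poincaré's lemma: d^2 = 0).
d(d omega) = 0

Step 1: d omega = sum_{i<j} (∂f_j/∂x_i - ∂f_i/∂x_j) dx_i ∧ dx_j:
  coeff of dx ∧ dy: z + 3
  coeff of dx ∧ dz: -y
  coeff of dy ∧ dz: -2*x
Step 2: Apply d again to each 2-form coefficient. The only possible 3-form in R^3 is dx ∧ dy ∧ dz, with coefficient
  ∂(coeff of dy∧dz)/∂x - ∂(coeff of dx∧dz)/∂y + ∂(coeff of dx∧dy)/∂z
  = ∂/∂x (-2*x) - ∂/∂y (-y) + ∂/∂z (z + 3).
Each of these terms simplifies to sums of mixed partials that cancel in pairs. The result is 0 (by equality of mixed partials for smooth functions — Schwarz / Clairaut).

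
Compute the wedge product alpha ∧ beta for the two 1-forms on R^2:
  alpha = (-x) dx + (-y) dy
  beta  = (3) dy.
alpha ∧ beta = (-3*x) dx ∧ dy

Distribute the wedge, using dx_i ∧ dx_j = -dx_j ∧ dx_i and dx_i ∧ dx_i = 0. For each pair (i, j) with i < j, the coefficient of dx_i ∧ dx_j in alpha ∧ beta is (alpha_i * beta_j - alpha_j * beta_i). Collecting: alpha ∧ beta = (-3*x) dx ∧ dy.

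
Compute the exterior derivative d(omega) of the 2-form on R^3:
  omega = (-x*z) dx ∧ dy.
d(omega) = (-x) dx ∧ dy ∧ dz

For a 2-form omega = sum_{i<j} g_{ij} dx_i ∧ dx_j, the exterior derivative is
  d(omega) = sum_{i<j} d(g_{ij}) ∧ dx_i ∧ dx_j = sum_{i<j, k} (∂g_{ij}/∂x_k) dx_k ∧ dx_i ∧ dx_j.
Expand each term, using dx_k ∧ dx_i ∧ dx_j = sgn(permutation) dx_{(a)} ∧ dx_{(b)} ∧ dx_{(c)} with (a < b < c) sorted:
  d(-x*z) includes (∂/∂z)(-x*z) dz = (-x) dz, which multiplied by dx ∧ dy gives (-x) dx ∧ dy ∧ dz
Collecting like 3-forms: d(omega) = (-x) dx ∧ dy ∧ dz.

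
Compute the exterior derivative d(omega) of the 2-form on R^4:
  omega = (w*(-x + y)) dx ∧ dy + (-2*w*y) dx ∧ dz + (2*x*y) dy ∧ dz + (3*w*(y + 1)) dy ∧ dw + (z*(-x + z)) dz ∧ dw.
d(omega) = (-x + y) dx ∧ dy ∧ dw + (2*w + 2*y) dx ∧ dy ∧ dz + (-2*y - z) dx ∧ dz ∧ dw

For a 2-form omega = sum_{i<j} g_{ij} dx_i ∧ dx_j, the exterior derivative is
  d(omega) = sum_{i<j} d(g_{ij}) ∧ dx_i ∧ dx_j = sum_{i<j, k} (∂g_{ij}/∂x_k) dx_k ∧ dx_i ∧ dx_j.
Expand each term, using dx_k ∧ dx_i ∧ dx_j = sgn(permutation) dx_{(a)} ∧ dx_{(b)} ∧ dx_{(c)} with (a < b < c) sorted:
  d(w*(-x + y)) includes (∂/∂w)(w*(-x + y)) dw = (-x + y) dw, which multiplied by dx ∧ dy gives (-x + y) dx ∧ dy ∧ dw
  d(-2*w*y) includes (∂/∂y)(-2*w*y) dy = (-2*w) dy, which multiplied by dx ∧ dz gives (2*w) dx ∧ dy ∧ dz
  d(-2*w*y) includes (∂/∂w)(-2*w*y) dw = (-2*y) dw, which multiplied by dx ∧ dz gives (-2*y) dx ∧ dz ∧ dw
  d(2*x*y) includes (∂/∂x)(2*x*y) dx = (2*y) dx, which multiplied by dy ∧ dz gives (2*y) dx ∧ dy ∧ dz
  d(z*(-x + z)) includes (∂/∂x)(z*(-x + z)) dx = (-z) dx, which multiplied by dz ∧ dw gives (-z) dx ∧ dz ∧ dw
Collecting like 3-forms: d(omega) = (-x + y) dx ∧ dy ∧ dw + (2*w + 2*y) dx ∧ dy ∧ dz + (-2*y - z) dx ∧ dz ∧ dw.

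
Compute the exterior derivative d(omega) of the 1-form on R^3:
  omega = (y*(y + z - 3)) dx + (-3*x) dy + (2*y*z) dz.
d(omega) = (-2*y - z) dx ∧ dy + (-y) dx ∧ dz + (2*z) dy ∧ dz

For a 1-form omega = sum_i f_i dx_i, the exterior derivative is
  d(omega) = sum_{i < j} (∂f_j/∂x_i - ∂f_i/∂x_j) dx_i ∧ dx_j.
  coefficient of dx ∧ dy: ∂f_2/∂x - ∂f_1/∂y = ∂(-3*x)/∂x - ∂(y*(y + z - 3))/∂y = -2*y - z
  coefficient of dx ∧ dz: ∂f_3/∂x - ∂f_1/∂z = ∂(2*y*z)/∂x - ∂(y*(y + z - 3))/∂z = -y
  coefficient of dy ∧ dz: ∂f_3/∂y - ∂f_2/∂z = ∂(2*y*z)/∂y - ∂(-3*x)/∂z = 2*z
Assembling: d(omega) = (-2*y - z) dx ∧ dy + (-y) dx ∧ dz + (2*z) dy ∧ dz.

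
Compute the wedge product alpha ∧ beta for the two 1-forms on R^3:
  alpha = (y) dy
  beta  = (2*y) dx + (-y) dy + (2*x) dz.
alpha ∧ beta = (-2*y^2) dx ∧ dy + (2*x*y) dy ∧ dz

Distribute the wedge, using dx_i ∧ dx_j = -dx_j ∧ dx_i and dx_i ∧ dx_i = 0. For each pair (i, j) with i < j, the coefficient of dx_i ∧ dx_j in alpha ∧ beta is (alpha_i * beta_j - alpha_j * beta_i). Collecting: alpha ∧ beta = (-2*y^2) dx ∧ dy + (2*x*y) dy ∧ dz.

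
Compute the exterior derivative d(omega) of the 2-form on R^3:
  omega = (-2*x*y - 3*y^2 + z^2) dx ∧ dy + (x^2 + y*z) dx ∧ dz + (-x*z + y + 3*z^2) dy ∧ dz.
d(omega) = 0

For a 2-form omega = sum_{i<j} g_{ij} dx_i ∧ dx_j, the exterior derivative is
  d(omega) = sum_{i<j} d(g_{ij}) ∧ dx_i ∧ dx_j = sum_{i<j, k} (∂g_{ij}/∂x_k) dx_k ∧ dx_i ∧ dx_j.
Expand each term, using dx_k ∧ dx_i ∧ dx_j = sgn(permutation) dx_{(a)} ∧ dx_{(b)} ∧ dx_{(c)} with (a < b < c) sorted:
  d(-2*x*y - 3*y^2 + z^2) includes (∂/∂z)(-2*x*y - 3*y^2 + z^2) dz = (2*z) dz, which multiplied by dx ∧ dy gives (2*z) dx ∧ dy ∧ dz
  d(x^2 + y*z) includes (∂/∂y)(x^2 + y*z) dy = (z) dy, which multiplied by dx ∧ dz gives (-z) dx ∧ dy ∧ dz
  d(-x*z + y + 3*z^2) includes (∂/∂x)(-x*z + y + 3*z^2) dx = (-z) dx, which multiplied by dy ∧ dz gives (-z) dx ∧ dy ∧ dz
Collecting like 3-forms: d(omega) = 0.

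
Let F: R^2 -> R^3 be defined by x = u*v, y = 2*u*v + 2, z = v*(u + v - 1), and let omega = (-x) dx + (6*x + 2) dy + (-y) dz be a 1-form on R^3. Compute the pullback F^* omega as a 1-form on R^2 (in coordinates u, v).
F^* omega = (v*(9*u*v + 2)) du + (9*u^2*v - 4*u*v^2 + 2*u*v + 2*u - 4*v + 2) dv

Using F^*(f dg) = (f ∘ F) d(g ∘ F), substitute each coordinate x_i by F_i(u, v) in f_i, and replace dx_i by d F_i = (∂F_i/∂u) du + (∂F_i/∂v) dv.
  For the x component: f_1(F) = -u*v; d F_1 = (v) du + (u) dv
  For the y component: f_2(F) = 6*u*v + 2; d F_2 = (2*v) du + (2*u) dv
  For the z component: f_3(F) = -2*u*v - 2; d F_3 = (v) du + (u + 2*v - 1) dv
Combining and collecting du, dv coefficients:
  coeff of du: v*(9*u*v + 2)
  coeff of dv: 9*u^2*v - 4*u*v^2 + 2*u*v + 2*u - 4*v + 2
F^* omega = (v*(9*u*v + 2)) du + (9*u^2*v - 4*u*v^2 + 2*u*v + 2*u - 4*v + 2) dv.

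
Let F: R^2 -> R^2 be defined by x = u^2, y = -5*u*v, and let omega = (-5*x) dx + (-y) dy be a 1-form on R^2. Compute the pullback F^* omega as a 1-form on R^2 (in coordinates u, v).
F^* omega = (-10*u^3 - 25*u*v^2) du + (-25*u^2*v) dv

Using F^*(f dg) = (f ∘ F) d(g ∘ F), substitute each coordinate x_i by F_i(u, v) in f_i, and replace dx_i by d F_i = (∂F_i/∂u) du + (∂F_i/∂v) dv.
  For the x component: f_1(F) = -5*u^2; d F_1 = (2*u) du + (0) dv
  For the y component: f_2(F) = 5*u*v; d F_2 = (-5*v) du + (-5*u) dv
Combining and collecting du, dv coefficients:
  coeff of du: -10*u^3 - 25*u*v^2
  coeff of dv: -25*u^2*v
F^* omega = (-10*u^3 - 25*u*v^2) du + (-25*u^2*v) dv.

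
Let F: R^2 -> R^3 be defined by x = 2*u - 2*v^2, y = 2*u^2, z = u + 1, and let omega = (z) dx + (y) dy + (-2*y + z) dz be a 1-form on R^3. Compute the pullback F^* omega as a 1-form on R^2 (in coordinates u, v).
F^* omega = (8*u^3 - 4*u^2 + 3*u + 3) du + (4*v*(-u - 1)) dv

Using F^*(f dg) = (f ∘ F) d(g ∘ F), substitute each coordinate x_i by F_i(u, v) in f_i, and replace dx_i by d F_i = (∂F_i/∂u) du + (∂F_i/∂v) dv.
  For the x component: f_1(F) = u + 1; d F_1 = (2) du + (-4*v) dv
  For the y component: f_2(F) = 2*u^2; d F_2 = (4*u) du + (0) dv
  For the z component: f_3(F) = -4*u^2 + u + 1; d F_3 = (1) du + (0) dv
Combining and collecting du, dv coefficients:
  coeff of du: 8*u^3 - 4*u^2 + 3*u + 3
  coeff of dv: 4*v*(-u - 1)
F^* omega = (8*u^3 - 4*u^2 + 3*u + 3) du + (4*v*(-u - 1)) dv.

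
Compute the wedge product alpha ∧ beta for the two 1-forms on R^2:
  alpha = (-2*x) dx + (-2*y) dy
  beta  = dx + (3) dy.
alpha ∧ beta = (-6*x + 2*y) dx ∧ dy

Distribute the wedge, using dx_i ∧ dx_j = -dx_j ∧ dx_i and dx_i ∧ dx_i = 0. For each pair (i, j) with i < j, the coefficient of dx_i ∧ dx_j in alpha ∧ beta is (alpha_i * beta_j - alpha_j * beta_i). Collecting: alpha ∧ beta = (-6*x + 2*y) dx ∧ dy.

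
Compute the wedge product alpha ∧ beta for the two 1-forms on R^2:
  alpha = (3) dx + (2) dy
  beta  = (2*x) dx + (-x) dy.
alpha ∧ beta = (-7*x) dx ∧ dy

Distribute the wedge, using dx_i ∧ dx_j = -dx_j ∧ dx_i and dx_i ∧ dx_i = 0. For each pair (i, j) with i < j, the coefficient of dx_i ∧ dx_j in alpha ∧ beta is (alpha_i * beta_j - alpha_j * beta_i). Collecting: alpha ∧ beta = (-7*x) dx ∧ dy.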